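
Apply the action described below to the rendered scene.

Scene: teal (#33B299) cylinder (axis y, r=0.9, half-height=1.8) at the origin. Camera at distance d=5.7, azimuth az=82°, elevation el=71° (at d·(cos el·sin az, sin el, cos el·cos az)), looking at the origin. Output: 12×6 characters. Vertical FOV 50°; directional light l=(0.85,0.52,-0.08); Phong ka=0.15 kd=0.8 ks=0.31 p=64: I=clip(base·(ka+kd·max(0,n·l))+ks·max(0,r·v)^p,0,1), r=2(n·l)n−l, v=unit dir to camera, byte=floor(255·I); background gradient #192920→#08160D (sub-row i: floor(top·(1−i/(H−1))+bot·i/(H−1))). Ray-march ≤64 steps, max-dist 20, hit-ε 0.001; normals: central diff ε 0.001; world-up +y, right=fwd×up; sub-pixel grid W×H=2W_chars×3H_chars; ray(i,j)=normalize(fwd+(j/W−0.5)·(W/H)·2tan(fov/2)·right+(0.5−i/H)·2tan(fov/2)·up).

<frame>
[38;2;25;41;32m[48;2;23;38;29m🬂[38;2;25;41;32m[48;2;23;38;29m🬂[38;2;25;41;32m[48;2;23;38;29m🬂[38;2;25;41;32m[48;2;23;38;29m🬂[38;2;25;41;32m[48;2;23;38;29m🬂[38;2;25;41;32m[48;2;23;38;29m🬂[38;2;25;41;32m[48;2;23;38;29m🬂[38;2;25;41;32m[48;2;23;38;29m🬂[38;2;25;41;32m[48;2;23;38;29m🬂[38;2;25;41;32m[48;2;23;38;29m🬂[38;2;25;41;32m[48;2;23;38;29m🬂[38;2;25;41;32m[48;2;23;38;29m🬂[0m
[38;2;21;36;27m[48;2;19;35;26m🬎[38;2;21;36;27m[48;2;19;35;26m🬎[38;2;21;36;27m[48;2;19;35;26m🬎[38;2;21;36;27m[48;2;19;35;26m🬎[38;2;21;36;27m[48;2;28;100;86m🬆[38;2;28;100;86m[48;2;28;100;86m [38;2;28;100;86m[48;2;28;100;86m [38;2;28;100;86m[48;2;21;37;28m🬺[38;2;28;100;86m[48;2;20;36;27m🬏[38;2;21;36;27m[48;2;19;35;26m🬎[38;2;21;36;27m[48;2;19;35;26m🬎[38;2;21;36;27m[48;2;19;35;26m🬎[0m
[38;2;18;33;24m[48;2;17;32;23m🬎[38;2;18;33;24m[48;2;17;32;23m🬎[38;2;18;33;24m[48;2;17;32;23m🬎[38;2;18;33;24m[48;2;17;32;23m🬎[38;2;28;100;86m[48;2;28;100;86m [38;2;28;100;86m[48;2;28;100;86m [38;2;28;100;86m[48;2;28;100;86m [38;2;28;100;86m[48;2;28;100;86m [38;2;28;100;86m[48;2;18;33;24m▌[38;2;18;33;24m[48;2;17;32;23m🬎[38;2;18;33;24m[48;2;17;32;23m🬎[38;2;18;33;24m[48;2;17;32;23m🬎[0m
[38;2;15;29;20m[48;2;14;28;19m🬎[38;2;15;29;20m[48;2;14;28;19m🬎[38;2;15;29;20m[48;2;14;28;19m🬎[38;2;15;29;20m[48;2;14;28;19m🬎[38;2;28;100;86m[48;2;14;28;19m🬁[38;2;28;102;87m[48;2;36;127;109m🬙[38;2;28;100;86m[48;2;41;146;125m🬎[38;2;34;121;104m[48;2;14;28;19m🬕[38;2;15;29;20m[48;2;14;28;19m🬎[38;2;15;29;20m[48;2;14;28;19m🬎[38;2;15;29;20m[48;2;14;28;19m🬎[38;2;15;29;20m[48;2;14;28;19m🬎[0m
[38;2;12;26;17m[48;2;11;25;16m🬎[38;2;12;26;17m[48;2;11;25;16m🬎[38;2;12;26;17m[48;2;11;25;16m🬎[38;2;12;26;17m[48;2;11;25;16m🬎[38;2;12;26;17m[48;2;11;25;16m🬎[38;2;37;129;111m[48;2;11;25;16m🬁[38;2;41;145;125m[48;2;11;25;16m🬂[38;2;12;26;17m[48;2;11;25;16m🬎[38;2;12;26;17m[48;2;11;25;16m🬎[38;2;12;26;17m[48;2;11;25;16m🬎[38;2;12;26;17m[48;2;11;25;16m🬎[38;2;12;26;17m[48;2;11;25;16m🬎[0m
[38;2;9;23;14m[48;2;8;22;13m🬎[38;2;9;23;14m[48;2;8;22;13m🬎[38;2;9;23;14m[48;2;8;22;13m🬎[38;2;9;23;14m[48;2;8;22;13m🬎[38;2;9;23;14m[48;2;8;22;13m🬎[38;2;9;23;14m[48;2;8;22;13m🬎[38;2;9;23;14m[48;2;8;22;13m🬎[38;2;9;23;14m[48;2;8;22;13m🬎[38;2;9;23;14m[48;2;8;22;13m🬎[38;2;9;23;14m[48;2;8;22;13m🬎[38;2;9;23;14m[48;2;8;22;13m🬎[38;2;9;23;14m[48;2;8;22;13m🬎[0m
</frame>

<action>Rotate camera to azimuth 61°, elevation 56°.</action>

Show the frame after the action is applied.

<frame>
[38;2;25;41;32m[48;2;23;38;29m🬂[38;2;25;41;32m[48;2;23;38;29m🬂[38;2;25;41;32m[48;2;23;38;29m🬂[38;2;25;41;32m[48;2;23;38;29m🬂[38;2;25;41;32m[48;2;23;38;29m🬂[38;2;23;39;30m[48;2;28;100;86m🬝[38;2;24;40;31m[48;2;28;100;86m🬎[38;2;25;41;32m[48;2;23;38;29m🬂[38;2;25;41;32m[48;2;23;38;29m🬂[38;2;25;41;32m[48;2;23;38;29m🬂[38;2;25;41;32m[48;2;23;38;29m🬂[38;2;25;41;32m[48;2;23;38;29m🬂[0m
[38;2;21;36;27m[48;2;19;35;26m🬎[38;2;21;36;27m[48;2;19;35;26m🬎[38;2;21;36;27m[48;2;19;35;26m🬎[38;2;21;36;27m[48;2;19;35;26m🬎[38;2;21;37;28m[48;2;28;100;86m🬀[38;2;28;100;86m[48;2;28;100;86m [38;2;28;100;86m[48;2;28;100;86m [38;2;28;100;86m[48;2;28;100;86m [38;2;28;100;86m[48;2;20;36;27m🬓[38;2;21;36;27m[48;2;19;35;26m🬎[38;2;21;36;27m[48;2;19;35;26m🬎[38;2;21;36;27m[48;2;19;35;26m🬎[0m
[38;2;18;33;24m[48;2;17;32;23m🬎[38;2;18;33;24m[48;2;17;32;23m🬎[38;2;18;33;24m[48;2;17;32;23m🬎[38;2;18;33;24m[48;2;17;32;23m🬎[38;2;28;100;86m[48;2;16;39;31m🬁[38;2;24;84;72m[48;2;28;101;87m🬏[38;2;28;100;86m[48;2;38;133;114m🬎[38;2;28;100;86m[48;2;41;146;125m🬆[38;2;18;33;24m[48;2;17;32;23m🬎[38;2;18;33;24m[48;2;17;32;23m🬎[38;2;18;33;24m[48;2;17;32;23m🬎[38;2;18;33;24m[48;2;17;32;23m🬎[0m
[38;2;15;29;20m[48;2;14;28;19m🬎[38;2;15;29;20m[48;2;14;28;19m🬎[38;2;15;29;20m[48;2;14;28;19m🬎[38;2;15;29;20m[48;2;14;28;19m🬎[38;2;14;28;19m[48;2;7;26;22m🬺[38;2;29;105;90m[48;2;20;72;62m▐[38;2;36;127;109m[48;2;40;141;121m▌[38;2;41;145;125m[48;2;14;28;19m🬕[38;2;15;29;20m[48;2;14;28;19m🬎[38;2;15;29;20m[48;2;14;28;19m🬎[38;2;15;29;20m[48;2;14;28;19m🬎[38;2;15;29;20m[48;2;14;28;19m🬎[0m
[38;2;12;26;17m[48;2;11;25;16m🬎[38;2;12;26;17m[48;2;11;25;16m🬎[38;2;12;26;17m[48;2;11;25;16m🬎[38;2;12;26;17m[48;2;11;25;16m🬎[38;2;12;26;17m[48;2;11;25;16m🬎[38;2;27;98;84m[48;2;11;35;27m🬉[38;2;38;133;114m[48;2;11;25;16m🬝[38;2;41;145;124m[48;2;11;25;16m🬄[38;2;12;26;17m[48;2;11;25;16m🬎[38;2;12;26;17m[48;2;11;25;16m🬎[38;2;12;26;17m[48;2;11;25;16m🬎[38;2;12;26;17m[48;2;11;25;16m🬎[0m
[38;2;9;23;14m[48;2;8;22;13m🬎[38;2;9;23;14m[48;2;8;22;13m🬎[38;2;9;23;14m[48;2;8;22;13m🬎[38;2;9;23;14m[48;2;8;22;13m🬎[38;2;9;23;14m[48;2;8;22;13m🬎[38;2;9;23;14m[48;2;8;22;13m🬎[38;2;9;23;14m[48;2;8;22;13m🬎[38;2;9;23;14m[48;2;8;22;13m🬎[38;2;9;23;14m[48;2;8;22;13m🬎[38;2;9;23;14m[48;2;8;22;13m🬎[38;2;9;23;14m[48;2;8;22;13m🬎[38;2;9;23;14m[48;2;8;22;13m🬎[0m
</frame>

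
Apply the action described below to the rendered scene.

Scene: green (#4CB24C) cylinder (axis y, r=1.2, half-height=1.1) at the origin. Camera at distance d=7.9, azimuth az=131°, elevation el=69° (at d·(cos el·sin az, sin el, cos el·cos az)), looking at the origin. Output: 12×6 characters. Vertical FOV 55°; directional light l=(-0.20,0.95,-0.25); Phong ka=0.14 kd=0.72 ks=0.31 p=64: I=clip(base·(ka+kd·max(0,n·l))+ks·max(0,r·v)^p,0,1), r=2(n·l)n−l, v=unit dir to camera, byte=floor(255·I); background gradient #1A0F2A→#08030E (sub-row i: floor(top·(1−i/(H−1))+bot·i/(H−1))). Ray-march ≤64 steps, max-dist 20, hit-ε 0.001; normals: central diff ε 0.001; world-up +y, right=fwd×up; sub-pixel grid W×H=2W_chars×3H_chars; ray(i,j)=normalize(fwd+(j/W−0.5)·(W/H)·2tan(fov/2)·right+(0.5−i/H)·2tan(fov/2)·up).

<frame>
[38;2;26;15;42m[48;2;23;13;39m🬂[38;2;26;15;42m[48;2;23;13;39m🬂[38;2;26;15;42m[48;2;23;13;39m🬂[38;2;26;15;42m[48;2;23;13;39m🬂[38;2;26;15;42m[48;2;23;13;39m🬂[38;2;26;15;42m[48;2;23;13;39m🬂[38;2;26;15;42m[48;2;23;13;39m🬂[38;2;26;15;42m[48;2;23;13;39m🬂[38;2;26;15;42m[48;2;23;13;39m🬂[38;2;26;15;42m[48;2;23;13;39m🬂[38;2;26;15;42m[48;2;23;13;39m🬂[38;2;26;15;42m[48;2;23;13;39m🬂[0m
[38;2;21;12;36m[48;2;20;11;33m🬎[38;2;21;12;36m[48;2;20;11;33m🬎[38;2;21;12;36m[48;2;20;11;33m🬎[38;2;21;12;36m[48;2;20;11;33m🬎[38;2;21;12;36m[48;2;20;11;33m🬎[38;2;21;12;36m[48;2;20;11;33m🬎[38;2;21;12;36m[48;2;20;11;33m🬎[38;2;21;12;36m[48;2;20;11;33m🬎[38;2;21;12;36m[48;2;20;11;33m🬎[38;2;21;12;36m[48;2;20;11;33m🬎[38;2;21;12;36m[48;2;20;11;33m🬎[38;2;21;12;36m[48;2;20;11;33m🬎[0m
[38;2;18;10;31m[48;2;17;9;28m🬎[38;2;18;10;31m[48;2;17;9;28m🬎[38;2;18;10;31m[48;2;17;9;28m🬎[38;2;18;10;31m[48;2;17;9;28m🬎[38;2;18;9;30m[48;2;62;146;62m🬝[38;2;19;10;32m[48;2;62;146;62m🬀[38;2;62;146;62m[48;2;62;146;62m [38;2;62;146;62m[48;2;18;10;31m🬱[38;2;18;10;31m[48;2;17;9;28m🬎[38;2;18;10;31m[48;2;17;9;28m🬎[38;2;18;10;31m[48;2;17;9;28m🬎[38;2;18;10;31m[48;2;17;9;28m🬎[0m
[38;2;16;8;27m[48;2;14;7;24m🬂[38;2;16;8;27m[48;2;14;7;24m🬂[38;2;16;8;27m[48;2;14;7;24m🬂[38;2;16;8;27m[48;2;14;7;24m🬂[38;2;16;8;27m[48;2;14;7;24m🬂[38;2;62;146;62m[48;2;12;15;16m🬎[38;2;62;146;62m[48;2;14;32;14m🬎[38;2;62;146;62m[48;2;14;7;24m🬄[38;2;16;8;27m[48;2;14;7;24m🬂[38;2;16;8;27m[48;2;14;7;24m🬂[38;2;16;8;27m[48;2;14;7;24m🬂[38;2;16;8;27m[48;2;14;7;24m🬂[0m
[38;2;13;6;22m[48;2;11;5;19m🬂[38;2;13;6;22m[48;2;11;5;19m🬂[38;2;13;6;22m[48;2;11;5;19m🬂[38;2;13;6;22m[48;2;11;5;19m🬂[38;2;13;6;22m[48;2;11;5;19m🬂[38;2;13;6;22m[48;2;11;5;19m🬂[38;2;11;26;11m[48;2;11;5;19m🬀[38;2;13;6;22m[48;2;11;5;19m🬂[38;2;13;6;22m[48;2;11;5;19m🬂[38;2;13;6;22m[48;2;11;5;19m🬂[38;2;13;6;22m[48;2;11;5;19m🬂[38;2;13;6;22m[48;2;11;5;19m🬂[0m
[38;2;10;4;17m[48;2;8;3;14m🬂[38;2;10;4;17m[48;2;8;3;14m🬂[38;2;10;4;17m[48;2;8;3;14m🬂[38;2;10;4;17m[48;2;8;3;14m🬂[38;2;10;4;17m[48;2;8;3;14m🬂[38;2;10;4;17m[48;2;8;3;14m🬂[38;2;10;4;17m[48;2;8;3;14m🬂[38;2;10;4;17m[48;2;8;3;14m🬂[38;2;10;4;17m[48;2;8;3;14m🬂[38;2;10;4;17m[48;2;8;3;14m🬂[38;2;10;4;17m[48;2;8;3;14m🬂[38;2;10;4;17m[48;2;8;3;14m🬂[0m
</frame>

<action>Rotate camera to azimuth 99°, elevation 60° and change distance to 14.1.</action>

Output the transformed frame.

<frame>
[38;2;26;15;42m[48;2;23;13;39m🬂[38;2;26;15;42m[48;2;23;13;39m🬂[38;2;26;15;42m[48;2;23;13;39m🬂[38;2;26;15;42m[48;2;23;13;39m🬂[38;2;26;15;42m[48;2;23;13;39m🬂[38;2;26;15;42m[48;2;23;13;39m🬂[38;2;26;15;42m[48;2;23;13;39m🬂[38;2;26;15;42m[48;2;23;13;39m🬂[38;2;26;15;42m[48;2;23;13;39m🬂[38;2;26;15;42m[48;2;23;13;39m🬂[38;2;26;15;42m[48;2;23;13;39m🬂[38;2;26;15;42m[48;2;23;13;39m🬂[0m
[38;2;21;12;36m[48;2;20;11;33m🬎[38;2;21;12;36m[48;2;20;11;33m🬎[38;2;21;12;36m[48;2;20;11;33m🬎[38;2;21;12;36m[48;2;20;11;33m🬎[38;2;21;12;36m[48;2;20;11;33m🬎[38;2;21;12;36m[48;2;20;11;33m🬎[38;2;21;12;36m[48;2;20;11;33m🬎[38;2;21;12;36m[48;2;20;11;33m🬎[38;2;21;12;36m[48;2;20;11;33m🬎[38;2;21;12;36m[48;2;20;11;33m🬎[38;2;21;12;36m[48;2;20;11;33m🬎[38;2;21;12;36m[48;2;20;11;33m🬎[0m
[38;2;18;10;31m[48;2;17;9;28m🬎[38;2;18;10;31m[48;2;17;9;28m🬎[38;2;18;10;31m[48;2;17;9;28m🬎[38;2;18;10;31m[48;2;17;9;28m🬎[38;2;18;10;31m[48;2;17;9;28m🬎[38;2;18;9;30m[48;2;62;146;62m🬝[38;2;18;10;31m[48;2;62;146;62m🬎[38;2;18;10;31m[48;2;17;9;28m🬎[38;2;18;10;31m[48;2;17;9;28m🬎[38;2;18;10;31m[48;2;17;9;28m🬎[38;2;18;10;31m[48;2;17;9;28m🬎[38;2;18;10;31m[48;2;17;9;28m🬎[0m
[38;2;16;8;27m[48;2;14;7;24m🬂[38;2;16;8;27m[48;2;14;7;24m🬂[38;2;16;8;27m[48;2;14;7;24m🬂[38;2;16;8;27m[48;2;14;7;24m🬂[38;2;16;8;27m[48;2;14;7;24m🬂[38;2;62;146;62m[48;2;13;10;21m🬁[38;2;62;146;62m[48;2;13;17;17m🬂[38;2;16;8;27m[48;2;14;7;24m🬂[38;2;16;8;27m[48;2;14;7;24m🬂[38;2;16;8;27m[48;2;14;7;24m🬂[38;2;16;8;27m[48;2;14;7;24m🬂[38;2;16;8;27m[48;2;14;7;24m🬂[0m
[38;2;13;6;22m[48;2;11;5;19m🬂[38;2;13;6;22m[48;2;11;5;19m🬂[38;2;13;6;22m[48;2;11;5;19m🬂[38;2;13;6;22m[48;2;11;5;19m🬂[38;2;13;6;22m[48;2;11;5;19m🬂[38;2;13;6;22m[48;2;11;5;19m🬂[38;2;13;6;22m[48;2;11;5;19m🬂[38;2;13;6;22m[48;2;11;5;19m🬂[38;2;13;6;22m[48;2;11;5;19m🬂[38;2;13;6;22m[48;2;11;5;19m🬂[38;2;13;6;22m[48;2;11;5;19m🬂[38;2;13;6;22m[48;2;11;5;19m🬂[0m
[38;2;10;4;17m[48;2;8;3;14m🬂[38;2;10;4;17m[48;2;8;3;14m🬂[38;2;10;4;17m[48;2;8;3;14m🬂[38;2;10;4;17m[48;2;8;3;14m🬂[38;2;10;4;17m[48;2;8;3;14m🬂[38;2;10;4;17m[48;2;8;3;14m🬂[38;2;10;4;17m[48;2;8;3;14m🬂[38;2;10;4;17m[48;2;8;3;14m🬂[38;2;10;4;17m[48;2;8;3;14m🬂[38;2;10;4;17m[48;2;8;3;14m🬂[38;2;10;4;17m[48;2;8;3;14m🬂[38;2;10;4;17m[48;2;8;3;14m🬂[0m
</frame>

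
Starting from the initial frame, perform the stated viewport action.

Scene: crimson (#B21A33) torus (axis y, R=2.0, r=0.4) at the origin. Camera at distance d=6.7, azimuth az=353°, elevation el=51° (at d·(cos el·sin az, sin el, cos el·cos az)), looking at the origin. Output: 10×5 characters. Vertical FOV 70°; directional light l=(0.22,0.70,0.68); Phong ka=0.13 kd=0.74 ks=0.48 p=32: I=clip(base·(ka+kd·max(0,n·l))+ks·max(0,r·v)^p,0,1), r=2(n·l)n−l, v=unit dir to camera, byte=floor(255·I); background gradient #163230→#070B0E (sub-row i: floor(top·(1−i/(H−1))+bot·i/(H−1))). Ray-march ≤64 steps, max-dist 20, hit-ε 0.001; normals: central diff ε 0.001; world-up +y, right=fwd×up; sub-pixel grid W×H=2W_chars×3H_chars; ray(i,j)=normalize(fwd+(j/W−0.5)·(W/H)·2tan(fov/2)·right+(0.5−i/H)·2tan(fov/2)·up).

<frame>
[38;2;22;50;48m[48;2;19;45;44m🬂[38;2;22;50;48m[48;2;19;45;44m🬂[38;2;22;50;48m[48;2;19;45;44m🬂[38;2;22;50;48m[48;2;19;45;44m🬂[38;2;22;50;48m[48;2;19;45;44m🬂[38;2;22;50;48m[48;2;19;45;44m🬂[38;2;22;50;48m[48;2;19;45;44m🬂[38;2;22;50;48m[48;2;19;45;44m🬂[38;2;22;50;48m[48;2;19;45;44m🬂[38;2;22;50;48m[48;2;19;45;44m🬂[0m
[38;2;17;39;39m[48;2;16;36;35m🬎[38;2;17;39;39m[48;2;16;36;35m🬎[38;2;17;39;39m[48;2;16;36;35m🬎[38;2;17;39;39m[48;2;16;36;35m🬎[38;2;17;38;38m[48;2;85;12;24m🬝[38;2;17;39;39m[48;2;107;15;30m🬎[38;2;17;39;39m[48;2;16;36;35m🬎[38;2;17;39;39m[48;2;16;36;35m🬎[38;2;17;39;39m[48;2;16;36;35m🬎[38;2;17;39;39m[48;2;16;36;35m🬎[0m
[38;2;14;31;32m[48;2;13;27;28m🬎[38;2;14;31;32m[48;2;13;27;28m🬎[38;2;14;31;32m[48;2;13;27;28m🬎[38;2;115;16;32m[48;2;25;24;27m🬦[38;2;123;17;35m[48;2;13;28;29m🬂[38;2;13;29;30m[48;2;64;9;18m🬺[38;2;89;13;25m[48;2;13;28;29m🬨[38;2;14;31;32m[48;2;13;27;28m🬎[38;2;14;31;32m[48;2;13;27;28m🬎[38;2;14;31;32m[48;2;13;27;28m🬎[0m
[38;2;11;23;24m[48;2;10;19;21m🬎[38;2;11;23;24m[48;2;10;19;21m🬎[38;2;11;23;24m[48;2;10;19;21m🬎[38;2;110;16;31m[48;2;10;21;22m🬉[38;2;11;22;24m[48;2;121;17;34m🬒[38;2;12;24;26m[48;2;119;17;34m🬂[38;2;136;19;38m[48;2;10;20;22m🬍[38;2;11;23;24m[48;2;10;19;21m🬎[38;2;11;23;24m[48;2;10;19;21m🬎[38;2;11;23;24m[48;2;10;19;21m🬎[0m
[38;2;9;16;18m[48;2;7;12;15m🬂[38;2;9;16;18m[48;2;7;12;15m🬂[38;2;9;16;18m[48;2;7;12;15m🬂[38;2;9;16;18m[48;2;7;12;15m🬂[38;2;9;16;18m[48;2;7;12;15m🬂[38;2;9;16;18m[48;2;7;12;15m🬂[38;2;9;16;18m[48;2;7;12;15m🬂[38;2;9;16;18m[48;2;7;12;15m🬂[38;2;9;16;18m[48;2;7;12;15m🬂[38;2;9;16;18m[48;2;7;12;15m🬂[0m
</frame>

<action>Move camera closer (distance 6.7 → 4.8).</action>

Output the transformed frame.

<frame>
[38;2;22;50;48m[48;2;19;45;44m🬂[38;2;22;50;48m[48;2;19;45;44m🬂[38;2;22;50;48m[48;2;19;45;44m🬂[38;2;22;50;48m[48;2;19;45;44m🬂[38;2;22;50;48m[48;2;19;45;44m🬂[38;2;22;50;48m[48;2;19;45;44m🬂[38;2;22;50;48m[48;2;19;45;44m🬂[38;2;22;50;48m[48;2;19;45;44m🬂[38;2;22;50;48m[48;2;19;45;44m🬂[38;2;22;50;48m[48;2;19;45;44m🬂[0m
[38;2;17;39;39m[48;2;16;36;35m🬎[38;2;17;39;39m[48;2;16;36;35m🬎[38;2;17;39;39m[48;2;16;36;35m🬎[38;2;17;38;38m[48;2;125;18;35m🬝[38;2;17;39;39m[48;2;151;23;44m🬎[38;2;17;39;39m[48;2;128;18;36m🬎[38;2;17;39;39m[48;2;119;17;33m🬎[38;2;17;39;39m[48;2;16;36;35m🬎[38;2;17;39;39m[48;2;16;36;35m🬎[38;2;17;39;39m[48;2;16;36;35m🬎[0m
[38;2;14;31;32m[48;2;13;27;28m🬎[38;2;14;31;32m[48;2;13;27;28m🬎[38;2;14;30;31m[48;2;109;15;31m🬕[38;2;117;16;32m[48;2;13;28;29m🬕[38;2;14;31;32m[48;2;13;27;28m🬎[38;2;14;31;32m[48;2;13;27;28m🬎[38;2;13;29;30m[48;2;69;10;19m🬺[38;2;35;15;19m[48;2;115;16;32m🬔[38;2;14;31;32m[48;2;13;27;28m🬎[38;2;14;31;32m[48;2;13;27;28m🬎[0m
[38;2;11;23;24m[48;2;10;19;21m🬎[38;2;11;23;24m[48;2;10;19;21m🬎[38;2;105;14;29m[48;2;11;21;23m▐[38;2;32;15;20m[48;2;109;15;31m🬉[38;2;18;19;22m[48;2;84;12;24m🬬[38;2;11;23;24m[48;2;29;4;8m🬎[38;2;14;18;20m[48;2;92;13;26m🬎[38;2;49;7;14m[48;2;131;18;37m🬀[38;2;11;23;24m[48;2;10;19;21m🬎[38;2;11;23;24m[48;2;10;19;21m🬎[0m
[38;2;9;16;18m[48;2;7;12;15m🬂[38;2;9;16;18m[48;2;7;12;15m🬂[38;2;9;16;18m[48;2;7;12;15m🬂[38;2;120;17;34m[48;2;7;12;15m🬂[38;2;133;18;37m[48;2;7;11;14m🬎[38;2;138;20;39m[48;2;7;11;14m🬎[38;2;153;28;48m[48;2;7;11;14m🬆[38;2;147;21;42m[48;2;7;12;15m🬀[38;2;9;16;18m[48;2;7;12;15m🬂[38;2;9;16;18m[48;2;7;12;15m🬂[0m
</frame>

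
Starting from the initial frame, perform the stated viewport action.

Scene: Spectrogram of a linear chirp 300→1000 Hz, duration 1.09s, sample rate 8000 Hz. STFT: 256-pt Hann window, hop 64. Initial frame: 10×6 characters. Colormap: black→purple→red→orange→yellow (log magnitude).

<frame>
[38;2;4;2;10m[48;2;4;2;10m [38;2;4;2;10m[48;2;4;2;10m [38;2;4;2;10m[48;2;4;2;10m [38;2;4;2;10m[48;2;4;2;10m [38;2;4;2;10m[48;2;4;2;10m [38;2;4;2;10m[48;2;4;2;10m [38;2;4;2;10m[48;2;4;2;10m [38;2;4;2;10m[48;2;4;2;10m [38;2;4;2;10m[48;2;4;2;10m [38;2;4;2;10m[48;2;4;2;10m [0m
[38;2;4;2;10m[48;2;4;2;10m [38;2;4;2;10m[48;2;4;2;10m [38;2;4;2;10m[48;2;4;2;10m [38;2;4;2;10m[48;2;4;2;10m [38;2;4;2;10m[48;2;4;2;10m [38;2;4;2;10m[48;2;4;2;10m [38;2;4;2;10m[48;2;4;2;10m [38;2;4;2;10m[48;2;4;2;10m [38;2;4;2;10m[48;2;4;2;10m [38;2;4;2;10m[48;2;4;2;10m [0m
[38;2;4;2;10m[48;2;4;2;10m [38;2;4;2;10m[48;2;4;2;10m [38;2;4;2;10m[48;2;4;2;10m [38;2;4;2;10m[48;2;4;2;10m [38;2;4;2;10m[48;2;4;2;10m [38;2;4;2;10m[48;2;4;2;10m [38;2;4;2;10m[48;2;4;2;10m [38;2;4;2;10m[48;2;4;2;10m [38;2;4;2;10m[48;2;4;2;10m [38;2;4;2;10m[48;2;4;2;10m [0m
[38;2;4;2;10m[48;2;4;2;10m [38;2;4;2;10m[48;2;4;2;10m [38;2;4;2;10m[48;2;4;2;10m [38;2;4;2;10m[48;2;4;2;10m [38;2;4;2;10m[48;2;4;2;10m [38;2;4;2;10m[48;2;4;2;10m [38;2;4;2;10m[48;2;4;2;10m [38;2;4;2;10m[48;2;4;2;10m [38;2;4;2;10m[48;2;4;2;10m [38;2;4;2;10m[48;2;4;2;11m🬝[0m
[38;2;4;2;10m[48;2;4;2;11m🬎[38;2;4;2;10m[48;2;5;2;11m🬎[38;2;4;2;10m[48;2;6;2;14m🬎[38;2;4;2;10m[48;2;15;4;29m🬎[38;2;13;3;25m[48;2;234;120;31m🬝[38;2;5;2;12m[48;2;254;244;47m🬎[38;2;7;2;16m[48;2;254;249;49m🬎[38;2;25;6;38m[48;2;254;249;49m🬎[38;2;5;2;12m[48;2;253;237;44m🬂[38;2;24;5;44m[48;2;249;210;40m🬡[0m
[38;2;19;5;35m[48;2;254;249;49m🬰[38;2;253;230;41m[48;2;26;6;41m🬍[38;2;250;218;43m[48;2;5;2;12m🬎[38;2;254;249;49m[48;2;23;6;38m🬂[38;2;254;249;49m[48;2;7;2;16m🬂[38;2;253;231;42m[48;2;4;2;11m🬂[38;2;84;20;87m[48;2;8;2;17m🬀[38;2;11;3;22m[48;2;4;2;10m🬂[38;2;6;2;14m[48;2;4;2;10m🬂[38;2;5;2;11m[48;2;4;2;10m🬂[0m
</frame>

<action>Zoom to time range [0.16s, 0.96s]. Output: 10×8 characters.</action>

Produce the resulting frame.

<frame>
[38;2;4;2;10m[48;2;4;2;10m [38;2;4;2;10m[48;2;4;2;10m [38;2;4;2;10m[48;2;4;2;10m [38;2;4;2;10m[48;2;4;2;10m [38;2;4;2;10m[48;2;4;2;10m [38;2;4;2;10m[48;2;4;2;10m [38;2;4;2;10m[48;2;4;2;10m [38;2;4;2;10m[48;2;4;2;10m [38;2;4;2;10m[48;2;4;2;10m [38;2;4;2;10m[48;2;4;2;10m [0m
[38;2;4;2;10m[48;2;4;2;10m [38;2;4;2;10m[48;2;4;2;10m [38;2;4;2;10m[48;2;4;2;10m [38;2;4;2;10m[48;2;4;2;10m [38;2;4;2;10m[48;2;4;2;10m [38;2;4;2;10m[48;2;4;2;10m [38;2;4;2;10m[48;2;4;2;10m [38;2;4;2;10m[48;2;4;2;10m [38;2;4;2;10m[48;2;4;2;10m [38;2;4;2;10m[48;2;4;2;10m [0m
[38;2;4;2;10m[48;2;4;2;10m [38;2;4;2;10m[48;2;4;2;10m [38;2;4;2;10m[48;2;4;2;10m [38;2;4;2;10m[48;2;4;2;10m [38;2;4;2;10m[48;2;4;2;10m [38;2;4;2;10m[48;2;4;2;10m [38;2;4;2;10m[48;2;4;2;10m [38;2;4;2;10m[48;2;4;2;10m [38;2;4;2;10m[48;2;4;2;10m [38;2;4;2;10m[48;2;4;2;10m [0m
[38;2;4;2;10m[48;2;4;2;10m [38;2;4;2;10m[48;2;4;2;10m [38;2;4;2;10m[48;2;4;2;10m [38;2;4;2;10m[48;2;4;2;10m [38;2;4;2;10m[48;2;4;2;10m [38;2;4;2;10m[48;2;4;2;10m [38;2;4;2;10m[48;2;4;2;10m [38;2;4;2;10m[48;2;4;2;10m [38;2;4;2;10m[48;2;4;2;10m [38;2;4;2;10m[48;2;4;2;10m [0m
[38;2;4;2;10m[48;2;4;2;10m [38;2;4;2;10m[48;2;4;2;10m [38;2;4;2;10m[48;2;4;2;10m [38;2;4;2;10m[48;2;4;2;10m [38;2;4;2;10m[48;2;4;2;10m [38;2;4;2;10m[48;2;4;2;10m [38;2;4;2;10m[48;2;4;2;10m [38;2;4;2;10m[48;2;4;2;10m [38;2;4;2;10m[48;2;4;2;10m [38;2;4;2;10m[48;2;4;2;10m [0m
[38;2;4;2;10m[48;2;4;2;10m [38;2;4;2;10m[48;2;4;2;10m [38;2;4;2;10m[48;2;4;2;10m [38;2;4;2;10m[48;2;4;2;10m [38;2;4;2;10m[48;2;4;2;11m🬝[38;2;4;2;10m[48;2;5;2;11m🬝[38;2;4;2;10m[48;2;5;2;11m🬎[38;2;4;2;10m[48;2;6;2;14m🬎[38;2;4;2;10m[48;2;8;3;18m🬎[38;2;6;2;13m[48;2;24;6;44m🬝[0m
[38;2;16;4;26m[48;2;225;102;44m🬝[38;2;5;2;12m[48;2;253;236;44m🬎[38;2;8;2;16m[48;2;254;249;49m🬎[38;2;17;4;33m[48;2;254;249;49m🬎[38;2;37;9;38m[48;2;253;225;39m🬆[38;2;11;3;22m[48;2;253;238;44m🬂[38;2;32;7;54m[48;2;239;189;54m🬡[38;2;244;201;46m[48;2;33;8;53m🬍[38;2;253;239;45m[48;2;10;3;20m🬎[38;2;248;208;41m[48;2;24;6;39m🬆[0m
[38;2;254;248;48m[48;2;11;3;23m🬂[38;2;254;241;46m[48;2;7;2;15m🬂[38;2;239;130;24m[48;2;16;4;27m🬀[38;2;24;6;44m[48;2;4;2;11m🬂[38;2;11;3;23m[48;2;4;2;10m🬂[38;2;6;2;14m[48;2;4;2;10m🬂[38;2;5;2;12m[48;2;4;2;10m🬂[38;2;4;2;11m[48;2;4;2;10m🬂[38;2;4;2;11m[48;2;4;2;10m🬂[38;2;4;2;10m[48;2;4;2;10m [0m
</frame>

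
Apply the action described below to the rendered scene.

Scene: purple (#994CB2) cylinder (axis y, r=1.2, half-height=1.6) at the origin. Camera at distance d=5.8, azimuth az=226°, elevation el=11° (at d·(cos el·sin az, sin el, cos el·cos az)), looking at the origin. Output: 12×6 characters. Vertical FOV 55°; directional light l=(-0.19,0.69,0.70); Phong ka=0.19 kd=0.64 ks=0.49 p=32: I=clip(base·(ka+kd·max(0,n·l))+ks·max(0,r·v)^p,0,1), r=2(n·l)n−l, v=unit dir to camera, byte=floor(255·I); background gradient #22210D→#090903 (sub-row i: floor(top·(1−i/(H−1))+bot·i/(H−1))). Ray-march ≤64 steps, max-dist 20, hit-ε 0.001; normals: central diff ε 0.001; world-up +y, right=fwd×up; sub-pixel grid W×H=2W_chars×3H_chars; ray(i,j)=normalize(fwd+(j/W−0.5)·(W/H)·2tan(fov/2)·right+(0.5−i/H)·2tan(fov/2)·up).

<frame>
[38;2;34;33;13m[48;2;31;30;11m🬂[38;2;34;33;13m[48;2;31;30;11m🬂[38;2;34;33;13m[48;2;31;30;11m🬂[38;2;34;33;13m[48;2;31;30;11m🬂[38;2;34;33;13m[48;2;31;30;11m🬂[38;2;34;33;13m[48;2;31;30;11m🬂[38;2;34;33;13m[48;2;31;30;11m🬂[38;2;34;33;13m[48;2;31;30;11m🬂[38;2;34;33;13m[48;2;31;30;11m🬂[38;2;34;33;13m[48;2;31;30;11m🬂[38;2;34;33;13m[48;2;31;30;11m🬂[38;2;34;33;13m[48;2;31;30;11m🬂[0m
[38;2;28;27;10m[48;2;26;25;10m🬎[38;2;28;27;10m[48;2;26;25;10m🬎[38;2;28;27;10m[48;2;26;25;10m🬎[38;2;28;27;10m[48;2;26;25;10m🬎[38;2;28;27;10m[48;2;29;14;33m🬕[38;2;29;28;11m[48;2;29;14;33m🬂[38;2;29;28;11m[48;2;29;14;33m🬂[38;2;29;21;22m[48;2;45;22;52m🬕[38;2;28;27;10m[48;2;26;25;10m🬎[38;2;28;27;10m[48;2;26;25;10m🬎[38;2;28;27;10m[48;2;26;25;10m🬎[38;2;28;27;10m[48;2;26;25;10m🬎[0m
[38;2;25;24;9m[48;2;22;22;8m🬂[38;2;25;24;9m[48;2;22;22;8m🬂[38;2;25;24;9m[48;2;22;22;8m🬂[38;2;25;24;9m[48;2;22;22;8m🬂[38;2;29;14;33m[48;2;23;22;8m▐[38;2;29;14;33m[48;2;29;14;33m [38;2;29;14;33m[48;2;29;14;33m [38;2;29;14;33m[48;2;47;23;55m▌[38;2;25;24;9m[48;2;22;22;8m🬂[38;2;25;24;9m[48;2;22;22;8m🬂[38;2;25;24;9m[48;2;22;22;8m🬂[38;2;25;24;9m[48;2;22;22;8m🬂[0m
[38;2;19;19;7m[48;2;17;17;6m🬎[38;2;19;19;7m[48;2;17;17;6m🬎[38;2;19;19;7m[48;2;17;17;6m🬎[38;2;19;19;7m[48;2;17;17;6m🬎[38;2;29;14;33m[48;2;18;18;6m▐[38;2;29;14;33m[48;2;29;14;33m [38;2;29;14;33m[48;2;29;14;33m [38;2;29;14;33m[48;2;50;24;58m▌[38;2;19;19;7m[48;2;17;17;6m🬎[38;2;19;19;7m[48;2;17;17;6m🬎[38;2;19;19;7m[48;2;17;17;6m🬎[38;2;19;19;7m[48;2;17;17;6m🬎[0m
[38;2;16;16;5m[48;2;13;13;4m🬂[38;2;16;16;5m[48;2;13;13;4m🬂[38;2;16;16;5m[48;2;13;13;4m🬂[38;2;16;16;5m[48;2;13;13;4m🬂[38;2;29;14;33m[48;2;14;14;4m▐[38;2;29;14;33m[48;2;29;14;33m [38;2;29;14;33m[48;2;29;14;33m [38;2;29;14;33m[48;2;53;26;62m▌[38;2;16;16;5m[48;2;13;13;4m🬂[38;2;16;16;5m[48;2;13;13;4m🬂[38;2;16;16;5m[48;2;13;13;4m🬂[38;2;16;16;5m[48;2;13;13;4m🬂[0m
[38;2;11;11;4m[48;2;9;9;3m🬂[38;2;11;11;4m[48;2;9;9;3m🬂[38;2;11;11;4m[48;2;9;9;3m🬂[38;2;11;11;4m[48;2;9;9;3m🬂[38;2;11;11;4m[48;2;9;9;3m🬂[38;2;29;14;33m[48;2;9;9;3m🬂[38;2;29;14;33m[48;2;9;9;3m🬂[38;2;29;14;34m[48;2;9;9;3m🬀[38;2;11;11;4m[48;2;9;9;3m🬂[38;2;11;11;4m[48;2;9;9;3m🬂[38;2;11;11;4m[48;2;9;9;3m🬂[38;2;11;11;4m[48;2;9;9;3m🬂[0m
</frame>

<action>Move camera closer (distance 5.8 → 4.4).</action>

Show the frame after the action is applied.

<frame>
[38;2;34;33;13m[48;2;31;30;11m🬂[38;2;34;33;13m[48;2;31;30;11m🬂[38;2;34;33;13m[48;2;31;30;11m🬂[38;2;32;31;12m[48;2;29;14;33m🬝[38;2;33;32;12m[48;2;29;14;33m🬎[38;2;33;32;12m[48;2;29;14;33m🬎[38;2;33;32;12m[48;2;29;14;33m🬎[38;2;33;32;12m[48;2;29;14;33m🬎[38;2;33;32;12m[48;2;51;25;59m🬎[38;2;34;33;13m[48;2;31;30;11m🬂[38;2;34;33;13m[48;2;31;30;11m🬂[38;2;34;33;13m[48;2;31;30;11m🬂[0m
[38;2;28;27;10m[48;2;26;25;10m🬎[38;2;28;27;10m[48;2;26;25;10m🬎[38;2;28;27;10m[48;2;26;25;10m🬎[38;2;29;14;33m[48;2;27;26;10m▐[38;2;29;14;33m[48;2;29;14;33m [38;2;29;14;33m[48;2;29;14;33m [38;2;29;14;33m[48;2;29;14;33m [38;2;29;14;33m[48;2;29;14;33m [38;2;41;20;48m[48;2;65;32;75m▌[38;2;28;27;10m[48;2;26;25;10m🬎[38;2;28;27;10m[48;2;26;25;10m🬎[38;2;28;27;10m[48;2;26;25;10m🬎[0m
[38;2;25;24;9m[48;2;22;22;8m🬂[38;2;25;24;9m[48;2;22;22;8m🬂[38;2;25;24;9m[48;2;22;22;8m🬂[38;2;29;14;33m[48;2;23;22;8m🬉[38;2;29;14;33m[48;2;29;14;33m [38;2;29;14;33m[48;2;29;14;33m [38;2;29;14;33m[48;2;29;14;33m [38;2;29;14;33m[48;2;29;14;33m [38;2;62;31;73m[48;2;36;21;36m🬘[38;2;25;24;9m[48;2;22;22;8m🬂[38;2;25;24;9m[48;2;22;22;8m🬂[38;2;25;24;9m[48;2;22;22;8m🬂[0m
[38;2;19;19;7m[48;2;17;17;6m🬎[38;2;19;19;7m[48;2;17;17;6m🬎[38;2;19;19;7m[48;2;17;17;6m🬎[38;2;19;19;7m[48;2;17;17;6m🬎[38;2;29;14;33m[48;2;29;14;33m [38;2;29;14;33m[48;2;29;14;33m [38;2;29;14;33m[48;2;29;14;33m [38;2;29;14;33m[48;2;30;14;34m🬝[38;2;46;22;54m[48;2;18;18;6m▌[38;2;19;19;7m[48;2;17;17;6m🬎[38;2;19;19;7m[48;2;17;17;6m🬎[38;2;19;19;7m[48;2;17;17;6m🬎[0m
[38;2;16;16;5m[48;2;13;13;4m🬂[38;2;16;16;5m[48;2;13;13;4m🬂[38;2;16;16;5m[48;2;13;13;4m🬂[38;2;16;16;5m[48;2;13;13;4m🬂[38;2;29;14;33m[48;2;29;14;33m [38;2;29;14;33m[48;2;29;14;33m [38;2;29;14;33m[48;2;29;14;33m [38;2;29;14;33m[48;2;30;15;35m▌[38;2;49;24;57m[48;2;14;14;4m▌[38;2;16;16;5m[48;2;13;13;4m🬂[38;2;16;16;5m[48;2;13;13;4m🬂[38;2;16;16;5m[48;2;13;13;4m🬂[0m
[38;2;11;11;4m[48;2;9;9;3m🬂[38;2;11;11;4m[48;2;9;9;3m🬂[38;2;11;11;4m[48;2;9;9;3m🬂[38;2;11;11;4m[48;2;9;9;3m🬂[38;2;29;14;33m[48;2;9;9;3m🬬[38;2;29;14;33m[48;2;29;14;33m [38;2;29;14;33m[48;2;29;14;33m [38;2;29;14;33m[48;2;32;16;37m▌[38;2;52;25;60m[48;2;9;9;3m🬄[38;2;11;11;4m[48;2;9;9;3m🬂[38;2;11;11;4m[48;2;9;9;3m🬂[38;2;11;11;4m[48;2;9;9;3m🬂[0m
</frame>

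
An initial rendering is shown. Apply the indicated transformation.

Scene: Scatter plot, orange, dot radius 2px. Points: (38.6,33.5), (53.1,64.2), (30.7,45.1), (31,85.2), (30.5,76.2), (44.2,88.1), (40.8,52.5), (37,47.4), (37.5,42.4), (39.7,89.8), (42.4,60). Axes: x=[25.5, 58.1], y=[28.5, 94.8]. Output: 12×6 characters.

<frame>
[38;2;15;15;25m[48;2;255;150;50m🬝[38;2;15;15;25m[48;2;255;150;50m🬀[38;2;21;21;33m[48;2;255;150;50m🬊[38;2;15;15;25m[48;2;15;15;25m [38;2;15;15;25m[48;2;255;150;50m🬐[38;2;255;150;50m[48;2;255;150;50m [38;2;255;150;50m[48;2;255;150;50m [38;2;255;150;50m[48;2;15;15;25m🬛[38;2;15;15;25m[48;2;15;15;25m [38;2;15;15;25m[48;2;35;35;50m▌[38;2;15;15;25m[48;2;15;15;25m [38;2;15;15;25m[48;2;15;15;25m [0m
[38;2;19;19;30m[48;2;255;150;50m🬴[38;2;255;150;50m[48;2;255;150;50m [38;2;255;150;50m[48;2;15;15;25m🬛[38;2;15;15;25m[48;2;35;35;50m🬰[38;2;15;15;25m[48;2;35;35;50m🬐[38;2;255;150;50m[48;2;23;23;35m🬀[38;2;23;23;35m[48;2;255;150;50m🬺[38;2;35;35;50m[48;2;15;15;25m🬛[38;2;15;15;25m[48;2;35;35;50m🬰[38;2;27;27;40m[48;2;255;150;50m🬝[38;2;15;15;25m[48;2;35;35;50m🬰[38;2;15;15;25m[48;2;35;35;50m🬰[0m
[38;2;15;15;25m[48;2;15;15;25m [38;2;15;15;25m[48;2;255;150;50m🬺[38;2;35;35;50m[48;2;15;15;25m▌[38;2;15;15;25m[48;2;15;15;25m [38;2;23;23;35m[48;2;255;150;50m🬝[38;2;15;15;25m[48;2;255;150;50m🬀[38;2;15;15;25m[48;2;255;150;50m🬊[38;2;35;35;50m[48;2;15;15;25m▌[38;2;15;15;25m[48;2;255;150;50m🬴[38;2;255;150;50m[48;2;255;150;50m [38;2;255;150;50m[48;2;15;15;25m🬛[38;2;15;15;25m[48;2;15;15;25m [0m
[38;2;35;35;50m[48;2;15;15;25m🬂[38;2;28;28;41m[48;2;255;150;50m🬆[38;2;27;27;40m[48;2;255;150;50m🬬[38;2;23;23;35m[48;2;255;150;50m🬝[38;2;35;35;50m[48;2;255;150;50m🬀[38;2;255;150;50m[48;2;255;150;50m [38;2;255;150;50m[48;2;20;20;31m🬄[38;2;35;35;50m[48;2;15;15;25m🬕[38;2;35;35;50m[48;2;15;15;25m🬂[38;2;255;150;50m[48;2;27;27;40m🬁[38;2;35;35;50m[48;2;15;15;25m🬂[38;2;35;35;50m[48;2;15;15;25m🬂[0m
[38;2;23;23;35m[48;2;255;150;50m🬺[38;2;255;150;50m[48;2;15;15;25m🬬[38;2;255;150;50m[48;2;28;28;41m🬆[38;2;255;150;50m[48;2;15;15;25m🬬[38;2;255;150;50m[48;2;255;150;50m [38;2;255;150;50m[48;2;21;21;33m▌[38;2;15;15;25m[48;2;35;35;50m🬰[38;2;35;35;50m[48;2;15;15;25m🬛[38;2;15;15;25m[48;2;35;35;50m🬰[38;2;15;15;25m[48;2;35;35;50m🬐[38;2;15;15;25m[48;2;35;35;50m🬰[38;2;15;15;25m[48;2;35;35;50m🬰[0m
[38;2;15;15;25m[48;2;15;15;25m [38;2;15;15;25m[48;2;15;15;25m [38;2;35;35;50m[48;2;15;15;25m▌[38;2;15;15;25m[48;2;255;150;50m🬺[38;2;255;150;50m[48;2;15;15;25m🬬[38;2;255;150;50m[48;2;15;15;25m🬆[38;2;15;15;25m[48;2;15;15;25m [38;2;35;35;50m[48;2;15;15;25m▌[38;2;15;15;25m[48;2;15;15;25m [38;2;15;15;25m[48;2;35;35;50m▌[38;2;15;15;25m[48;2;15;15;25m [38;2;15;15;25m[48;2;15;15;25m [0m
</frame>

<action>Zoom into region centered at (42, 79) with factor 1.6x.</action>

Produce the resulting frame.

<frame>
[38;2;15;15;25m[48;2;15;15;25m [38;2;15;15;25m[48;2;15;15;25m [38;2;35;35;50m[48;2;15;15;25m▌[38;2;15;15;25m[48;2;15;15;25m [38;2;27;27;40m[48;2;255;150;50m🬬[38;2;15;15;25m[48;2;15;15;25m [38;2;15;15;25m[48;2;255;150;50m🬝[38;2;35;35;50m[48;2;15;15;25m▌[38;2;15;15;25m[48;2;15;15;25m [38;2;15;15;25m[48;2;35;35;50m▌[38;2;15;15;25m[48;2;15;15;25m [38;2;15;15;25m[48;2;15;15;25m [0m
[38;2;255;150;50m[48;2;15;15;25m🬺[38;2;23;23;35m[48;2;255;150;50m🬬[38;2;35;35;50m[48;2;15;15;25m🬛[38;2;15;15;25m[48;2;255;150;50m🬐[38;2;255;150;50m[48;2;255;150;50m [38;2;15;15;25m[48;2;255;150;50m🬰[38;2;255;150;50m[48;2;255;150;50m [38;2;255;150;50m[48;2;15;15;25m🬛[38;2;15;15;25m[48;2;35;35;50m🬰[38;2;15;15;25m[48;2;35;35;50m🬐[38;2;15;15;25m[48;2;35;35;50m🬰[38;2;15;15;25m[48;2;35;35;50m🬰[0m
[38;2;255;150;50m[48;2;15;15;25m🬆[38;2;15;15;25m[48;2;15;15;25m [38;2;35;35;50m[48;2;15;15;25m▌[38;2;15;15;25m[48;2;15;15;25m [38;2;255;150;50m[48;2;27;27;40m🬀[38;2;15;15;25m[48;2;15;15;25m [38;2;15;15;25m[48;2;255;150;50m🬺[38;2;35;35;50m[48;2;15;15;25m▌[38;2;15;15;25m[48;2;15;15;25m [38;2;15;15;25m[48;2;35;35;50m▌[38;2;15;15;25m[48;2;15;15;25m [38;2;15;15;25m[48;2;15;15;25m [0m
[38;2;35;35;50m[48;2;15;15;25m🬂[38;2;35;35;50m[48;2;15;15;25m🬂[38;2;35;35;50m[48;2;15;15;25m🬕[38;2;35;35;50m[48;2;15;15;25m🬂[38;2;35;35;50m[48;2;15;15;25m🬨[38;2;35;35;50m[48;2;15;15;25m🬂[38;2;35;35;50m[48;2;15;15;25m🬂[38;2;35;35;50m[48;2;15;15;25m🬕[38;2;35;35;50m[48;2;15;15;25m🬂[38;2;35;35;50m[48;2;15;15;25m🬨[38;2;35;35;50m[48;2;15;15;25m🬂[38;2;35;35;50m[48;2;15;15;25m🬂[0m
[38;2;15;15;25m[48;2;35;35;50m🬰[38;2;15;15;25m[48;2;35;35;50m🬰[38;2;35;35;50m[48;2;15;15;25m🬛[38;2;15;15;25m[48;2;35;35;50m🬰[38;2;15;15;25m[48;2;35;35;50m🬐[38;2;23;23;35m[48;2;255;150;50m🬝[38;2;15;15;25m[48;2;35;35;50m🬰[38;2;35;35;50m[48;2;15;15;25m🬛[38;2;15;15;25m[48;2;35;35;50m🬰[38;2;15;15;25m[48;2;35;35;50m🬐[38;2;15;15;25m[48;2;35;35;50m🬰[38;2;15;15;25m[48;2;35;35;50m🬰[0m
[38;2;15;15;25m[48;2;15;15;25m [38;2;15;15;25m[48;2;15;15;25m [38;2;35;35;50m[48;2;15;15;25m▌[38;2;15;15;25m[48;2;15;15;25m [38;2;23;23;35m[48;2;255;150;50m🬴[38;2;255;150;50m[48;2;255;150;50m [38;2;255;150;50m[48;2;15;15;25m🬛[38;2;35;35;50m[48;2;15;15;25m▌[38;2;15;15;25m[48;2;15;15;25m [38;2;15;15;25m[48;2;35;35;50m▌[38;2;15;15;25m[48;2;15;15;25m [38;2;15;15;25m[48;2;15;15;25m [0m
</frame>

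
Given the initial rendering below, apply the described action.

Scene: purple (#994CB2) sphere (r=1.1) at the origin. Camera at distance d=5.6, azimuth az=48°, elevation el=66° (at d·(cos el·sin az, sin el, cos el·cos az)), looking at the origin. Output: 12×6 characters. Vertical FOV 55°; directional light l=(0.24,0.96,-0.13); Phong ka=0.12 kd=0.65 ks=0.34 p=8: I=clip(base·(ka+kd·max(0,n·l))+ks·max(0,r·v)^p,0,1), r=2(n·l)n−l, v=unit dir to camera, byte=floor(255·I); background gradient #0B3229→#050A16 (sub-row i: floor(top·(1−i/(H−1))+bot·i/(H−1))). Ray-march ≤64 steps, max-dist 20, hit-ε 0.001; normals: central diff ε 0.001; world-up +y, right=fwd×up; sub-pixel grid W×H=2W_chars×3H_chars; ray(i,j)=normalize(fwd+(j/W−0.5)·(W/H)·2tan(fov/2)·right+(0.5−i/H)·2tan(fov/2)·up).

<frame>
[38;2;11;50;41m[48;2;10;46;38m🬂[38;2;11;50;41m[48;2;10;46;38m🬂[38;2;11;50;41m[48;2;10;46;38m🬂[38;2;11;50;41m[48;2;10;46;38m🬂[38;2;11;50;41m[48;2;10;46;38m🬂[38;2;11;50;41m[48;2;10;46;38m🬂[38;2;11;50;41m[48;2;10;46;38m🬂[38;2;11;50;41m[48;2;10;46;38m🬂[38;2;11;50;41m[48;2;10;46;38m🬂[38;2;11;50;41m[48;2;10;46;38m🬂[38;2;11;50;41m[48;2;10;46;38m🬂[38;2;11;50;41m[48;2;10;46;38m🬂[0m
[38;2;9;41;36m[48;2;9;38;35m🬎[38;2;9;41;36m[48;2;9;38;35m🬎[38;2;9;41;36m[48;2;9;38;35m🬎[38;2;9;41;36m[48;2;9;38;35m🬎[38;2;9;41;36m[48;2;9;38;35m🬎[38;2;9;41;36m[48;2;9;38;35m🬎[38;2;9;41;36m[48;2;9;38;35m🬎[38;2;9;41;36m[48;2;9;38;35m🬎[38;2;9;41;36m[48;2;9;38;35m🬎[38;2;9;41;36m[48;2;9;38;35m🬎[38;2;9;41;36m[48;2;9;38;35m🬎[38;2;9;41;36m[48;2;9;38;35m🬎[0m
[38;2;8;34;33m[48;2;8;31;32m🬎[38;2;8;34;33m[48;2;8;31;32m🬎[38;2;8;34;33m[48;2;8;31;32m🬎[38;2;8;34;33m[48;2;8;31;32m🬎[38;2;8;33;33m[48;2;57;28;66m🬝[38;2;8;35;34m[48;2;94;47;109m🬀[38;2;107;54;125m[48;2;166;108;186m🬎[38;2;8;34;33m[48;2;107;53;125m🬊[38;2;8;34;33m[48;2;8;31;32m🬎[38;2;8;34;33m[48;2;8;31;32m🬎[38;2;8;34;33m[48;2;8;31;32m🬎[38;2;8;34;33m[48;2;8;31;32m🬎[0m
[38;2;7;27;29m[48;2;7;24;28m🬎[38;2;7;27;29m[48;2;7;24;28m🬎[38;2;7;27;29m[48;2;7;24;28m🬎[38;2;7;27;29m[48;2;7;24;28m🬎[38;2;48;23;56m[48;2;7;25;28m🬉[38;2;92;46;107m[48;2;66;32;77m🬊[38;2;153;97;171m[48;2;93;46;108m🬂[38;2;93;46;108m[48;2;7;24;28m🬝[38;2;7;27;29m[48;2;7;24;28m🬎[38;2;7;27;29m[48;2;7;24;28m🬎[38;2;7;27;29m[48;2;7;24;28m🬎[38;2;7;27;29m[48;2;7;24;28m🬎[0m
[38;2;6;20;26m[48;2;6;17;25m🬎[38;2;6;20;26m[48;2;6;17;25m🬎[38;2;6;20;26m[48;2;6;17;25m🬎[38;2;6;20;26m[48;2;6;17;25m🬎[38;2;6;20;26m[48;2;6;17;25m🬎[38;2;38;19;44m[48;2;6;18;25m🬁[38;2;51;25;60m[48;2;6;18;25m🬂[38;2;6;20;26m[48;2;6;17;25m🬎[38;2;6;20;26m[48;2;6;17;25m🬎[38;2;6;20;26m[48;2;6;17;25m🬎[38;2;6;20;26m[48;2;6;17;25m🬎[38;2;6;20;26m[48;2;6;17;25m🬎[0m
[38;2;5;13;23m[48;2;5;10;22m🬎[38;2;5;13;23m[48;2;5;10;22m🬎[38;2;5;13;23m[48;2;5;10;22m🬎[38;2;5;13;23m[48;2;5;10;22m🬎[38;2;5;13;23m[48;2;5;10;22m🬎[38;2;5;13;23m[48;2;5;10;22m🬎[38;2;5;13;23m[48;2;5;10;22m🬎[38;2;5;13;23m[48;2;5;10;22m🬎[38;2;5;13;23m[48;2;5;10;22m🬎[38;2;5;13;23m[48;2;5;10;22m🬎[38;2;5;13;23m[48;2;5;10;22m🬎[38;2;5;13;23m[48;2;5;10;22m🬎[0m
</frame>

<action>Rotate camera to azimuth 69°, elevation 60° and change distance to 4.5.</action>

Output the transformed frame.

<frame>
[38;2;11;50;41m[48;2;10;46;38m🬂[38;2;11;50;41m[48;2;10;46;38m🬂[38;2;11;50;41m[48;2;10;46;38m🬂[38;2;11;50;41m[48;2;10;46;38m🬂[38;2;11;50;41m[48;2;10;46;38m🬂[38;2;11;50;41m[48;2;10;46;38m🬂[38;2;11;50;41m[48;2;10;46;38m🬂[38;2;11;50;41m[48;2;10;46;38m🬂[38;2;11;50;41m[48;2;10;46;38m🬂[38;2;11;50;41m[48;2;10;46;38m🬂[38;2;11;50;41m[48;2;10;46;38m🬂[38;2;11;50;41m[48;2;10;46;38m🬂[0m
[38;2;9;41;36m[48;2;9;38;35m🬎[38;2;9;41;36m[48;2;9;38;35m🬎[38;2;9;41;36m[48;2;9;38;35m🬎[38;2;9;41;36m[48;2;9;38;35m🬎[38;2;9;41;36m[48;2;9;38;35m🬎[38;2;9;40;36m[48;2;89;44;103m🬝[38;2;9;41;36m[48;2;97;48;113m🬎[38;2;9;41;36m[48;2;9;38;35m🬎[38;2;9;41;36m[48;2;9;38;35m🬎[38;2;9;41;36m[48;2;9;38;35m🬎[38;2;9;41;36m[48;2;9;38;35m🬎[38;2;9;41;36m[48;2;9;38;35m🬎[0m
[38;2;8;34;33m[48;2;8;31;32m🬎[38;2;8;34;33m[48;2;8;31;32m🬎[38;2;8;34;33m[48;2;8;31;32m🬎[38;2;8;34;33m[48;2;8;31;32m🬎[38;2;8;34;33m[48;2;72;36;84m🬄[38;2;100;49;116m[48;2;118;63;136m🬕[38;2;125;67;143m[48;2;184;126;203m🬎[38;2;105;51;122m[48;2;122;64;141m🬨[38;2;90;44;105m[48;2;8;33;33m🬏[38;2;8;34;33m[48;2;8;31;32m🬎[38;2;8;34;33m[48;2;8;31;32m🬎[38;2;8;34;33m[48;2;8;31;32m🬎[0m
[38;2;7;27;29m[48;2;7;24;28m🬎[38;2;7;27;29m[48;2;7;24;28m🬎[38;2;7;27;29m[48;2;7;24;28m🬎[38;2;7;27;29m[48;2;7;24;28m🬎[38;2;67;33;78m[48;2;25;22;39m🬨[38;2;102;52;118m[48;2;83;40;96m🬊[38;2;156;100;174m[48;2;100;51;116m🬂[38;2;109;56;126m[48;2;90;44;104m🬆[38;2;82;41;96m[48;2;7;25;28m🬄[38;2;7;27;29m[48;2;7;24;28m🬎[38;2;7;27;29m[48;2;7;24;28m🬎[38;2;7;27;29m[48;2;7;24;28m🬎[0m
[38;2;6;20;26m[48;2;6;17;25m🬎[38;2;6;20;26m[48;2;6;17;25m🬎[38;2;6;20;26m[48;2;6;17;25m🬎[38;2;6;20;26m[48;2;6;17;25m🬎[38;2;6;18;25m[48;2;26;12;30m🬺[38;2;62;30;72m[48;2;13;17;29m🬂[38;2;75;37;88m[48;2;25;19;38m🬂[38;2;62;30;72m[48;2;6;18;25m🬂[38;2;6;20;26m[48;2;6;17;25m🬎[38;2;6;20;26m[48;2;6;17;25m🬎[38;2;6;20;26m[48;2;6;17;25m🬎[38;2;6;20;26m[48;2;6;17;25m🬎[0m
[38;2;5;13;23m[48;2;5;10;22m🬎[38;2;5;13;23m[48;2;5;10;22m🬎[38;2;5;13;23m[48;2;5;10;22m🬎[38;2;5;13;23m[48;2;5;10;22m🬎[38;2;5;13;23m[48;2;5;10;22m🬎[38;2;5;13;23m[48;2;5;10;22m🬎[38;2;5;13;23m[48;2;5;10;22m🬎[38;2;5;13;23m[48;2;5;10;22m🬎[38;2;5;13;23m[48;2;5;10;22m🬎[38;2;5;13;23m[48;2;5;10;22m🬎[38;2;5;13;23m[48;2;5;10;22m🬎[38;2;5;13;23m[48;2;5;10;22m🬎[0m
</frame>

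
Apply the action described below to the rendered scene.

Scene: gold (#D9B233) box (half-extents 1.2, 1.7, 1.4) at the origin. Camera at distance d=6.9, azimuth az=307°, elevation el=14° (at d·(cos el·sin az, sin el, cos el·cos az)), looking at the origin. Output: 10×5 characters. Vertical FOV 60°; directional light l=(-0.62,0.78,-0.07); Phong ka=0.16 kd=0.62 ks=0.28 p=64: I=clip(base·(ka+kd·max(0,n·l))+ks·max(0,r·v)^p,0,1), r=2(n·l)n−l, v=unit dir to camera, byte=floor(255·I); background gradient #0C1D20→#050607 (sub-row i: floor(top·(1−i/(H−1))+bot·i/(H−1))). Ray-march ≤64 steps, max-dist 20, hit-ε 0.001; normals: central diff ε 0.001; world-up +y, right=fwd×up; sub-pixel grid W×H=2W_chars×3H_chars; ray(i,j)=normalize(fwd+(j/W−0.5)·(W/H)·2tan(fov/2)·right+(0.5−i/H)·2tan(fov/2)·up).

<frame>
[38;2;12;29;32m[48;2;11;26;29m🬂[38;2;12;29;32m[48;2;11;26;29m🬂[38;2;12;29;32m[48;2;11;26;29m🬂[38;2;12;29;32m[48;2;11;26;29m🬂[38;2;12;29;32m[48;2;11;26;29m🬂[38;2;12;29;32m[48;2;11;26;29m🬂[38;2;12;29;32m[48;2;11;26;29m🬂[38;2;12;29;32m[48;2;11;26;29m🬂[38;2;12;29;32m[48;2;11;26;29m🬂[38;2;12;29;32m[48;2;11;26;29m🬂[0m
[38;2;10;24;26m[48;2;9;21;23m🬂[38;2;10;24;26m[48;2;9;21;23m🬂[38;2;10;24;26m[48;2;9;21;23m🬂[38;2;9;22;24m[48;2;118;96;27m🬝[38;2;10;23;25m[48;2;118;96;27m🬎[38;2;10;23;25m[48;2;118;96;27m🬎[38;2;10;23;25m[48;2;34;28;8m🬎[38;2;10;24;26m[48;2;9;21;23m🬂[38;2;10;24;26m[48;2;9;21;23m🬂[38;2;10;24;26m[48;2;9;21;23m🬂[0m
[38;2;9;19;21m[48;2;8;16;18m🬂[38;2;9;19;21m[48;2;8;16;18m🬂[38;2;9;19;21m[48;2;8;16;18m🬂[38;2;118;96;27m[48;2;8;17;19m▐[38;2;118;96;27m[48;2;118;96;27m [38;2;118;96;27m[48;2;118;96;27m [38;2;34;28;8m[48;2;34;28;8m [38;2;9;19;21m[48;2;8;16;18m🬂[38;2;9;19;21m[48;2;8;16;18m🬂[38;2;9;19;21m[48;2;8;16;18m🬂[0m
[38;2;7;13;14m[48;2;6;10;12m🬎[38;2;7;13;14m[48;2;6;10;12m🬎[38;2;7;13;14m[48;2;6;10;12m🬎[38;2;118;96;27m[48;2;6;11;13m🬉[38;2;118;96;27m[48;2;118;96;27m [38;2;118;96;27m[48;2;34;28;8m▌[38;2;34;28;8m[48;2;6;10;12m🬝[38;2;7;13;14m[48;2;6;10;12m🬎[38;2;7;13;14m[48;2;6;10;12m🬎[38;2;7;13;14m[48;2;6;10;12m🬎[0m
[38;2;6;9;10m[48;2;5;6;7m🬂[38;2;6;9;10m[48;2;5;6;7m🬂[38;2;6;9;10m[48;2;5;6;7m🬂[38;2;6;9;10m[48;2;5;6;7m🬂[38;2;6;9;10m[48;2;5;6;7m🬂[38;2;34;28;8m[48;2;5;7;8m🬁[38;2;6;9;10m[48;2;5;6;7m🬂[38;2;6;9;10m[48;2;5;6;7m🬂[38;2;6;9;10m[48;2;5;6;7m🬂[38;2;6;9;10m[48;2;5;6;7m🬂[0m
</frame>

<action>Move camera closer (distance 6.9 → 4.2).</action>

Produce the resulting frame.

<frame>
[38;2;12;29;32m[48;2;11;26;29m🬂[38;2;12;29;32m[48;2;11;26;29m🬂[38;2;11;28;31m[48;2;118;96;27m🬎[38;2;11;28;31m[48;2;119;97;27m🬆[38;2;12;29;32m[48;2;118;96;27m🬂[38;2;12;29;32m[48;2;118;96;27m🬂[38;2;118;96;27m[48;2;26;28;16m▌[38;2;11;28;31m[48;2;34;28;8m🬊[38;2;11;27;30m[48;2;34;28;8m🬬[38;2;12;29;32m[48;2;11;26;29m🬂[0m
[38;2;10;24;26m[48;2;9;21;23m🬂[38;2;10;24;26m[48;2;9;21;23m🬂[38;2;118;96;27m[48;2;118;96;27m [38;2;118;96;27m[48;2;118;96;27m [38;2;118;96;27m[48;2;118;96;27m [38;2;118;96;27m[48;2;118;96;27m [38;2;118;96;27m[48;2;34;28;8m▌[38;2;34;28;8m[48;2;34;28;8m [38;2;34;28;8m[48;2;9;21;24m🬀[38;2;10;24;26m[48;2;9;21;23m🬂[0m
[38;2;9;19;21m[48;2;8;16;18m🬂[38;2;9;19;21m[48;2;8;16;18m🬂[38;2;118;96;27m[48;2;8;16;18m🬨[38;2;118;96;27m[48;2;118;96;27m [38;2;118;96;27m[48;2;118;96;27m [38;2;118;96;27m[48;2;118;96;27m [38;2;118;96;27m[48;2;34;28;8m▌[38;2;34;28;8m[48;2;34;28;8m [38;2;9;19;21m[48;2;8;16;18m🬂[38;2;9;19;21m[48;2;8;16;18m🬂[0m
[38;2;7;13;14m[48;2;6;10;12m🬎[38;2;7;13;14m[48;2;6;10;12m🬎[38;2;118;96;27m[48;2;6;12;13m▐[38;2;118;96;27m[48;2;118;96;27m [38;2;118;96;27m[48;2;118;96;27m [38;2;118;96;27m[48;2;118;96;27m [38;2;118;96;27m[48;2;34;28;8m▌[38;2;34;28;8m[48;2;34;28;8m [38;2;7;13;14m[48;2;6;10;12m🬎[38;2;7;13;14m[48;2;6;10;12m🬎[0m
[38;2;6;9;10m[48;2;5;6;7m🬂[38;2;6;9;10m[48;2;5;6;7m🬂[38;2;118;96;27m[48;2;5;7;8m🬁[38;2;118;96;27m[48;2;5;6;7m🬎[38;2;118;96;27m[48;2;118;96;27m [38;2;118;96;27m[48;2;118;96;27m [38;2;118;96;27m[48;2;34;28;8m🬀[38;2;34;28;8m[48;2;5;6;7m🬆[38;2;6;9;10m[48;2;5;6;7m🬂[38;2;6;9;10m[48;2;5;6;7m🬂[0m
</frame>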